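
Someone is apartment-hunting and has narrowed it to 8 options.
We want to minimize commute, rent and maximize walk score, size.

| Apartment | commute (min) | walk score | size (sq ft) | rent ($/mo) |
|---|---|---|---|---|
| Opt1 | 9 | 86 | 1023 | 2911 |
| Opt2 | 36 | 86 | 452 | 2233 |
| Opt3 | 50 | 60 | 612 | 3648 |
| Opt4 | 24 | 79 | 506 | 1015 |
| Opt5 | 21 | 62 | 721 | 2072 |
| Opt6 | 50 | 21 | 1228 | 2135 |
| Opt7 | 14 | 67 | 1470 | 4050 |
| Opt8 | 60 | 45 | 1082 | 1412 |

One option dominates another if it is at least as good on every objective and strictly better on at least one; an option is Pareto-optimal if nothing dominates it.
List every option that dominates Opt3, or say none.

Opt1, Opt5

Opt1: commute 9≤50, walk score 86≥60, size 1023≥612, rent 2911≤3648 — dominates Opt3.
Opt5: commute 21≤50, walk score 62≥60, size 721≥612, rent 2072≤3648 — dominates Opt3.
Others (Opt2, Opt4, Opt6, Opt7, Opt8) are each worse than Opt3 on at least one objective.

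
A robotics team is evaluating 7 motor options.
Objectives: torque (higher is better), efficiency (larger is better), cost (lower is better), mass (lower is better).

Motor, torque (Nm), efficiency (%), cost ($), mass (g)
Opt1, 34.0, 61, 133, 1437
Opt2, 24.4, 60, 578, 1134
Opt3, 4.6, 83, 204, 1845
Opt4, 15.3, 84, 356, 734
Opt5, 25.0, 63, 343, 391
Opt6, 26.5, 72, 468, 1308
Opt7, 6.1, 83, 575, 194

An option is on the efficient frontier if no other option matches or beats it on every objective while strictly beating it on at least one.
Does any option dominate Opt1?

Opt2: worse on torque (24.4 vs 34.0).
Opt3: worse on torque (4.6 vs 34.0).
Opt4: worse on torque (15.3 vs 34.0).
Opt5: worse on torque (25.0 vs 34.0).
Opt6: worse on torque (26.5 vs 34.0).
Opt7: worse on torque (6.1 vs 34.0).
No option is at least as good as Opt1 on every objective and strictly better on one.

No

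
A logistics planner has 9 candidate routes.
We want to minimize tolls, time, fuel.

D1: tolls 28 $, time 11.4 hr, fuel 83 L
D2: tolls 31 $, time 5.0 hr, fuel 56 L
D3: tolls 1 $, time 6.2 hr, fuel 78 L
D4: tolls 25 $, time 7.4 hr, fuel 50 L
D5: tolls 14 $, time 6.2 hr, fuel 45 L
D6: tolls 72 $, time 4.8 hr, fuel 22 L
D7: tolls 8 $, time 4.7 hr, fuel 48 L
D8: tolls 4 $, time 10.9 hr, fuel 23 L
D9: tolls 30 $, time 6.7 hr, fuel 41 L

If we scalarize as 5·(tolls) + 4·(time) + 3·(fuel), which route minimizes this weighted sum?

D8

D1: 5·28 + 4·11.4 + 3·83 = 434.6
D2: 5·31 + 4·5.0 + 3·56 = 343.0
D3: 5·1 + 4·6.2 + 3·78 = 263.8
D4: 5·25 + 4·7.4 + 3·50 = 304.6
D5: 5·14 + 4·6.2 + 3·45 = 229.8
D6: 5·72 + 4·4.8 + 3·22 = 445.2
D7: 5·8 + 4·4.7 + 3·48 = 202.8
D8: 5·4 + 4·10.9 + 3·23 = 132.6
D9: 5·30 + 4·6.7 + 3·41 = 299.8
Lowest: D8 at 132.6.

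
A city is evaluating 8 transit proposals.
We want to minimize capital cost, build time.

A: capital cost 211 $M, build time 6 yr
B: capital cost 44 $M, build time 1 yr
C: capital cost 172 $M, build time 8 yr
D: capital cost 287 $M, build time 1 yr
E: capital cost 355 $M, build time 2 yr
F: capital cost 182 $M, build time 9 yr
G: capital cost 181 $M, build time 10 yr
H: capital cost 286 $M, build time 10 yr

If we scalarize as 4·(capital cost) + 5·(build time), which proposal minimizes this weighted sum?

B

A: 4·211 + 5·6 = 874
B: 4·44 + 5·1 = 181
C: 4·172 + 5·8 = 728
D: 4·287 + 5·1 = 1153
E: 4·355 + 5·2 = 1430
F: 4·182 + 5·9 = 773
G: 4·181 + 5·10 = 774
H: 4·286 + 5·10 = 1194
Lowest: B at 181.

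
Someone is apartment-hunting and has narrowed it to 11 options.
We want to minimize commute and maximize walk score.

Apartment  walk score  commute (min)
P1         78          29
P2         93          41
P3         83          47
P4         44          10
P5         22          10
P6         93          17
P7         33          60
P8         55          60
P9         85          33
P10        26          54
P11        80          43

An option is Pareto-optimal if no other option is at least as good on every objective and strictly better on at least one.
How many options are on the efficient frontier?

2

P1: dominated by P6 (walk score 93≥78, commute 17≤29).
P2: dominated by P6 (walk score 93≥93, commute 17≤41).
P3: dominated by P2 (walk score 93≥83, commute 41≤47).
P4: not dominated.
P5: dominated by P4 (walk score 44≥22, commute 10≤10).
P6: not dominated.
P7: dominated by P1 (walk score 78≥33, commute 29≤60).
P8: dominated by P1 (walk score 78≥55, commute 29≤60).
P9: dominated by P6 (walk score 93≥85, commute 17≤33).
P10: dominated by P1 (walk score 78≥26, commute 29≤54).
P11: dominated by P2 (walk score 93≥80, commute 41≤43).
Pareto-optimal: P4, P6 → 2.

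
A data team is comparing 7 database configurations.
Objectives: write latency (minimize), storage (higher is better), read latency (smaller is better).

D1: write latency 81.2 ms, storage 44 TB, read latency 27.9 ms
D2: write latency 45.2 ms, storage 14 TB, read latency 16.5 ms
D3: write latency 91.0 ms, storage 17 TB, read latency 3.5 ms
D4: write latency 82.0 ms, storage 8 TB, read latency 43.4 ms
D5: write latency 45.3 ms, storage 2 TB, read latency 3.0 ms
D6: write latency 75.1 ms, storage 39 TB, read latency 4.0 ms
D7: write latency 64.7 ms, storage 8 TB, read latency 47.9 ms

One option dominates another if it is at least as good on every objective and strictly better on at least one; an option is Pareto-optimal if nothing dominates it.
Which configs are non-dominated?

D1: not dominated (best storage).
D2: not dominated (best write latency).
D3: not dominated.
D4: dominated by D1 (write latency 81.2≤82.0, storage 44≥8, read latency 27.9≤43.4).
D5: not dominated (best read latency).
D6: not dominated.
D7: dominated by D2 (write latency 45.2≤64.7, storage 14≥8, read latency 16.5≤47.9).

D1, D2, D3, D5, D6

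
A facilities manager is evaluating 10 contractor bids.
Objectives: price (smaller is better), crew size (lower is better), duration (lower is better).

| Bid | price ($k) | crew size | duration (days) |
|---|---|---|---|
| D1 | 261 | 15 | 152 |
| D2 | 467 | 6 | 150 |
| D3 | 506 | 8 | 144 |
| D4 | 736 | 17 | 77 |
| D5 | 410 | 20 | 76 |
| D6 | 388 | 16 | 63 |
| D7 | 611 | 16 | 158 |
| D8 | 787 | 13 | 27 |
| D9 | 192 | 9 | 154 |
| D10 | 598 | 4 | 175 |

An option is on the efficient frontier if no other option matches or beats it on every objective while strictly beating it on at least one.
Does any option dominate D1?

D2: worse on price (467 vs 261).
D3: worse on price (506 vs 261).
D4: worse on price (736 vs 261).
D5: worse on price (410 vs 261).
D6: worse on price (388 vs 261).
D7: worse on price (611 vs 261).
D8: worse on price (787 vs 261).
D9: worse on duration (154 vs 152).
D10: worse on price (598 vs 261).
No option is at least as good as D1 on every objective and strictly better on one.

No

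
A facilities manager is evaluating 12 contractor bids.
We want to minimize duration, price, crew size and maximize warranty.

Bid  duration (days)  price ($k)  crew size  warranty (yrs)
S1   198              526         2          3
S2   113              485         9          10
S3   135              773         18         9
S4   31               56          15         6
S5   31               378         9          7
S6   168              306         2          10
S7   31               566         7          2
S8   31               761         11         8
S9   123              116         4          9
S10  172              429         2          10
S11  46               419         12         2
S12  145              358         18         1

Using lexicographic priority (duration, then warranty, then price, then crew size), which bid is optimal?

First minimize duration: best is 31, kept {S4, S5, S7, S8}.
Then maximize warranty: best is 8, kept {S8}.

S8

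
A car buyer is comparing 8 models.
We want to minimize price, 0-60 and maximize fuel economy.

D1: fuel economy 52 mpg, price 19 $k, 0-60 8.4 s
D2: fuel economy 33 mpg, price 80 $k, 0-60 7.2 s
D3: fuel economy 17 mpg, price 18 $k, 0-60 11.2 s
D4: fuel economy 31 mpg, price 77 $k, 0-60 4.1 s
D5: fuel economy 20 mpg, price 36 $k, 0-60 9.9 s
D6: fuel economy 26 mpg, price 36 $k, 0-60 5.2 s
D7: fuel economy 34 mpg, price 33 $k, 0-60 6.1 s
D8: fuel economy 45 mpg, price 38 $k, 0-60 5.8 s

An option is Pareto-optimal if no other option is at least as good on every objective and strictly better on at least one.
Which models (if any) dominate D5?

D1: fuel economy 52≥20, price 19≤36, 0-60 8.4≤9.9 — dominates D5.
D6: fuel economy 26≥20, price 36≤36, 0-60 5.2≤9.9 — dominates D5.
D7: fuel economy 34≥20, price 33≤36, 0-60 6.1≤9.9 — dominates D5.
Others (D2, D3, D4, D8) are each worse than D5 on at least one objective.

D1, D6, D7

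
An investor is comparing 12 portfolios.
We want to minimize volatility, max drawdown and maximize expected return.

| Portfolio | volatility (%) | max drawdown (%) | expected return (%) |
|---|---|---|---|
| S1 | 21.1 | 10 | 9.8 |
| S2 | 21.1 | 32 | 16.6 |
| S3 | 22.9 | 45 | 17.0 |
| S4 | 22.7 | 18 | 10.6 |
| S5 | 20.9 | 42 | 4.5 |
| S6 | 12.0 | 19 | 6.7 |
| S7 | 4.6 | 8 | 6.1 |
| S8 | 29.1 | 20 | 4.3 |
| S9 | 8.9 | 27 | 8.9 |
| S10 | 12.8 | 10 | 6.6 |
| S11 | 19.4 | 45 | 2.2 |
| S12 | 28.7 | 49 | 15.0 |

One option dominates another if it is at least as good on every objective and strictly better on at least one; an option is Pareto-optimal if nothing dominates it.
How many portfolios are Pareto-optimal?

S1: not dominated.
S2: not dominated.
S3: not dominated (best expected return).
S4: not dominated.
S5: dominated by S6 (volatility 12.0≤20.9, max drawdown 19≤42, expected return 6.7≥4.5).
S6: not dominated.
S7: not dominated (best volatility).
S8: dominated by S1 (volatility 21.1≤29.1, max drawdown 10≤20, expected return 9.8≥4.3).
S9: not dominated.
S10: not dominated.
S11: dominated by S6 (volatility 12.0≤19.4, max drawdown 19≤45, expected return 6.7≥2.2).
S12: dominated by S2 (volatility 21.1≤28.7, max drawdown 32≤49, expected return 16.6≥15.0).
Pareto-optimal: S1, S2, S3, S4, S6, S7, S9, S10 → 8.

8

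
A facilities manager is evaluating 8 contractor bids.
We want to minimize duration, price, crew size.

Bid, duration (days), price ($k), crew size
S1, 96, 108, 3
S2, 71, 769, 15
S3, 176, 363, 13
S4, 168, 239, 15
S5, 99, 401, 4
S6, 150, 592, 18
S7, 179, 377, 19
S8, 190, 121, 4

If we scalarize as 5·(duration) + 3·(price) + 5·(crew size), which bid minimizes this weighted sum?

S1: 5·96 + 3·108 + 5·3 = 819
S2: 5·71 + 3·769 + 5·15 = 2737
S3: 5·176 + 3·363 + 5·13 = 2034
S4: 5·168 + 3·239 + 5·15 = 1632
S5: 5·99 + 3·401 + 5·4 = 1718
S6: 5·150 + 3·592 + 5·18 = 2616
S7: 5·179 + 3·377 + 5·19 = 2121
S8: 5·190 + 3·121 + 5·4 = 1333
Lowest: S1 at 819.

S1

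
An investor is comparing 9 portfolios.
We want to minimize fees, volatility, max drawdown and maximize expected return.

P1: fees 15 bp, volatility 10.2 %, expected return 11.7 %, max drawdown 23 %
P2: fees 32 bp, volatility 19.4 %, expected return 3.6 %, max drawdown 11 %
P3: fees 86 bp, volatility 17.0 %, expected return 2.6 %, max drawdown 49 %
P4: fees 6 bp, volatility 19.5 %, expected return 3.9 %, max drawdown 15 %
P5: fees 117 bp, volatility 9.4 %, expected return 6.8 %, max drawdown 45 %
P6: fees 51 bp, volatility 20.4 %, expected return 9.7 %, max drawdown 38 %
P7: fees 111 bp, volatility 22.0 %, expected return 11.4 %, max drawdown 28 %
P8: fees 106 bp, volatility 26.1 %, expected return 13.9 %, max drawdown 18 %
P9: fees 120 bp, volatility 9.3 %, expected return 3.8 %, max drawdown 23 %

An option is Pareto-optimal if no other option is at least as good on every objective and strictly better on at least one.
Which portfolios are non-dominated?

P1: not dominated.
P2: not dominated (best max drawdown).
P3: dominated by P1 (fees 15≤86, volatility 10.2≤17.0, expected return 11.7≥2.6, max drawdown 23≤49).
P4: not dominated (best fees).
P5: not dominated.
P6: dominated by P1 (fees 15≤51, volatility 10.2≤20.4, expected return 11.7≥9.7, max drawdown 23≤38).
P7: dominated by P1 (fees 15≤111, volatility 10.2≤22.0, expected return 11.7≥11.4, max drawdown 23≤28).
P8: not dominated (best expected return).
P9: not dominated (best volatility).

P1, P2, P4, P5, P8, P9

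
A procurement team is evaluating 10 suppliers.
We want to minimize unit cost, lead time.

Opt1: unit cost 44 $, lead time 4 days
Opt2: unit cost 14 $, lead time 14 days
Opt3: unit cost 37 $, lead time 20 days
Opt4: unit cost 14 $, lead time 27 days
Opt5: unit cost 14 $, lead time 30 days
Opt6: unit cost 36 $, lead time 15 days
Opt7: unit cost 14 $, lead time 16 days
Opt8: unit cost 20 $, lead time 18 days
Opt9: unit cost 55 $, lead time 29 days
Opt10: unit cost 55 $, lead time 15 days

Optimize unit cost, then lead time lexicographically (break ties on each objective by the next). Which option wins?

Opt2

First minimize unit cost: best is 14, kept {Opt2, Opt4, Opt5, Opt7}.
Then minimize lead time: best is 14, kept {Opt2}.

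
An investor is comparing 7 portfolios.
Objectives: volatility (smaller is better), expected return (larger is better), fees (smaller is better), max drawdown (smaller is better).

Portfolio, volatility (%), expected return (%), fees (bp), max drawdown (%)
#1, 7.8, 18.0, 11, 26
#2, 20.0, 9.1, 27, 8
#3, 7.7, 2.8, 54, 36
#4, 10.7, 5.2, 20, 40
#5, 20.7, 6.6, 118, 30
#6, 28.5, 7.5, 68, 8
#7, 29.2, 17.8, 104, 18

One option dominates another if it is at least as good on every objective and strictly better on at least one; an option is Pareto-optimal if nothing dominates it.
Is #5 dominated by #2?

Yes

#2 vs #5: volatility 20.0≤20.7, expected return 9.1≥6.6, fees 27≤118, max drawdown 8≤30 — #2 is at least as good on every objective with at least one strict improvement.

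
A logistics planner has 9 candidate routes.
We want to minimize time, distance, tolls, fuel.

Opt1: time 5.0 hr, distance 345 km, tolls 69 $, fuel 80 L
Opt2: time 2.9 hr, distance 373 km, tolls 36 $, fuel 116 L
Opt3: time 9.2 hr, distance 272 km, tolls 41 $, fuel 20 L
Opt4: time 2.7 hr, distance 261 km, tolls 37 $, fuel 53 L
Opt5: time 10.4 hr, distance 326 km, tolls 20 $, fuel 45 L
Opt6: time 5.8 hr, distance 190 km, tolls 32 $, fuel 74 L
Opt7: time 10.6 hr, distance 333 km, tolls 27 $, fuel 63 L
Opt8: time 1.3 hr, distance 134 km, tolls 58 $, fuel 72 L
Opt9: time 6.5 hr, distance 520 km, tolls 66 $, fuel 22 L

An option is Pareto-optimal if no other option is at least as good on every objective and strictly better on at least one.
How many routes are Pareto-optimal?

Opt1: dominated by Opt4 (time 2.7≤5.0, distance 261≤345, tolls 37≤69, fuel 53≤80).
Opt2: not dominated.
Opt3: not dominated (best fuel).
Opt4: not dominated.
Opt5: not dominated (best tolls).
Opt6: not dominated.
Opt7: dominated by Opt5 (time 10.4≤10.6, distance 326≤333, tolls 20≤27, fuel 45≤63).
Opt8: not dominated (best time).
Opt9: not dominated.
Pareto-optimal: Opt2, Opt3, Opt4, Opt5, Opt6, Opt8, Opt9 → 7.

7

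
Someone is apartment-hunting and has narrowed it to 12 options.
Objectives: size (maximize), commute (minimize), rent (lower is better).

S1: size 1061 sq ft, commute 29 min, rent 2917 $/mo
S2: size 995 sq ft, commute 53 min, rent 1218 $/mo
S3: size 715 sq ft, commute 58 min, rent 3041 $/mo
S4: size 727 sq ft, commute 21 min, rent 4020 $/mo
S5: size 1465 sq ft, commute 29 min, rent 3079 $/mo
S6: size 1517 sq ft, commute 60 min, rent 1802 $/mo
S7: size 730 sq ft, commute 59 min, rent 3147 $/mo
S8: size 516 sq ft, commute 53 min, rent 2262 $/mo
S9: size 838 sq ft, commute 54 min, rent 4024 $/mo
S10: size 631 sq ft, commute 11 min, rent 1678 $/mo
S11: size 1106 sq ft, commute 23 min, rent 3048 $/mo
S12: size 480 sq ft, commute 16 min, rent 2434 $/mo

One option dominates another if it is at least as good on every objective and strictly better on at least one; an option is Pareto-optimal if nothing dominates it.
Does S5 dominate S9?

Yes

S5 vs S9: size 1465≥838, commute 29≤54, rent 3079≤4024 — S5 is at least as good on every objective with at least one strict improvement.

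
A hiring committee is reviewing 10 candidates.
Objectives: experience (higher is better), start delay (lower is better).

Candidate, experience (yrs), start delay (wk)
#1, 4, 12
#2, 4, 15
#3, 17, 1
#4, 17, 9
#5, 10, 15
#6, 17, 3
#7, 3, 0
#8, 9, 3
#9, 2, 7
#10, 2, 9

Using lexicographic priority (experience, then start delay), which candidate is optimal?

First maximize experience: best is 17, kept {#3, #4, #6}.
Then minimize start delay: best is 1, kept {#3}.

#3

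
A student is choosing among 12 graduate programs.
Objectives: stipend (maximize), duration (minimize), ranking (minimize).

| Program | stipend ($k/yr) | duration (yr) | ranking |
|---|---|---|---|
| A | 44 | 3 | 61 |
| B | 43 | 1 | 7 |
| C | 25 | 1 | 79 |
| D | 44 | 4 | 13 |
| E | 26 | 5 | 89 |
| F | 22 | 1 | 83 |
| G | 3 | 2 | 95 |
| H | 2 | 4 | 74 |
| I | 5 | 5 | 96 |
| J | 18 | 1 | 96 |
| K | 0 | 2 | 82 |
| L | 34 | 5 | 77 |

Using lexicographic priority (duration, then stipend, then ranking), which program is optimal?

First minimize duration: best is 1, kept {B, C, F, J}.
Then maximize stipend: best is 43, kept {B}.

B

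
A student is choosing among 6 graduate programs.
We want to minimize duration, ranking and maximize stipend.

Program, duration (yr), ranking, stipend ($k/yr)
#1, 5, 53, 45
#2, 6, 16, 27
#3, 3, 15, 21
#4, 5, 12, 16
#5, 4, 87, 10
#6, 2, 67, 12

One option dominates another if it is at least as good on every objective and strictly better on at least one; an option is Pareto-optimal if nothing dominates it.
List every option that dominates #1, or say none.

#2: worse on duration (6 vs 5).
#3: worse on stipend (21 vs 45).
#4: worse on stipend (16 vs 45).
#5: worse on ranking (87 vs 53).
#6: worse on ranking (67 vs 53).
No option dominates #1.

none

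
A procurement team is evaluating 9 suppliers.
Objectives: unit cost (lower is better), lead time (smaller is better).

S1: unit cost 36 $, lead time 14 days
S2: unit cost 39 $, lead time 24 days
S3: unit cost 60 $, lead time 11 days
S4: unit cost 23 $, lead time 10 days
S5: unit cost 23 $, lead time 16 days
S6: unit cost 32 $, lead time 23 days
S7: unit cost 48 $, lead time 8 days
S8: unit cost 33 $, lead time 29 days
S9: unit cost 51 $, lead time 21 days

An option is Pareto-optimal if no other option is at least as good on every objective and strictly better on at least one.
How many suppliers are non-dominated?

2

S1: dominated by S4 (unit cost 23≤36, lead time 10≤14).
S2: dominated by S1 (unit cost 36≤39, lead time 14≤24).
S3: dominated by S4 (unit cost 23≤60, lead time 10≤11).
S4: not dominated.
S5: dominated by S4 (unit cost 23≤23, lead time 10≤16).
S6: dominated by S4 (unit cost 23≤32, lead time 10≤23).
S7: not dominated (best lead time).
S8: dominated by S4 (unit cost 23≤33, lead time 10≤29).
S9: dominated by S1 (unit cost 36≤51, lead time 14≤21).
Pareto-optimal: S4, S7 → 2.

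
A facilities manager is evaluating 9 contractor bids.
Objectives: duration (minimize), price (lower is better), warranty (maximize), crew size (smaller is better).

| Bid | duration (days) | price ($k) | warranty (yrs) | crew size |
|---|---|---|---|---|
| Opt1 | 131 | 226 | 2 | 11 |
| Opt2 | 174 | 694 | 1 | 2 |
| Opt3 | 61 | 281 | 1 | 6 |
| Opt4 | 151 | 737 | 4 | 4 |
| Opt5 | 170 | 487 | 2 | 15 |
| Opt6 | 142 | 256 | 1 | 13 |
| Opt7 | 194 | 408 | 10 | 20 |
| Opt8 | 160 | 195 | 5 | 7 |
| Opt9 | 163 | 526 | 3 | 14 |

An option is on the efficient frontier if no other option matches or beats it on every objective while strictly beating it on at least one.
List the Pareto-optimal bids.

Opt1: not dominated.
Opt2: not dominated (best crew size).
Opt3: not dominated (best duration).
Opt4: not dominated.
Opt5: dominated by Opt1 (duration 131≤170, price 226≤487, warranty 2≥2, crew size 11≤15).
Opt6: dominated by Opt1 (duration 131≤142, price 226≤256, warranty 2≥1, crew size 11≤13).
Opt7: not dominated (best warranty).
Opt8: not dominated (best price).
Opt9: dominated by Opt8 (duration 160≤163, price 195≤526, warranty 5≥3, crew size 7≤14).

Opt1, Opt2, Opt3, Opt4, Opt7, Opt8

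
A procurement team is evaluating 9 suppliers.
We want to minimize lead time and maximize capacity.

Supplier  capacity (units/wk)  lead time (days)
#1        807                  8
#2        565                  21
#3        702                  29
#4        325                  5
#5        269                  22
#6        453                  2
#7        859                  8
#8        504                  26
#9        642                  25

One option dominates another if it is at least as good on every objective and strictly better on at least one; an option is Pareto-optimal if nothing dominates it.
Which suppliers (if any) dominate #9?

#1: capacity 807≥642, lead time 8≤25 — dominates #9.
#7: capacity 859≥642, lead time 8≤25 — dominates #9.
Others (#2, #3, #4, #5, #6, #8) are each worse than #9 on at least one objective.

#1, #7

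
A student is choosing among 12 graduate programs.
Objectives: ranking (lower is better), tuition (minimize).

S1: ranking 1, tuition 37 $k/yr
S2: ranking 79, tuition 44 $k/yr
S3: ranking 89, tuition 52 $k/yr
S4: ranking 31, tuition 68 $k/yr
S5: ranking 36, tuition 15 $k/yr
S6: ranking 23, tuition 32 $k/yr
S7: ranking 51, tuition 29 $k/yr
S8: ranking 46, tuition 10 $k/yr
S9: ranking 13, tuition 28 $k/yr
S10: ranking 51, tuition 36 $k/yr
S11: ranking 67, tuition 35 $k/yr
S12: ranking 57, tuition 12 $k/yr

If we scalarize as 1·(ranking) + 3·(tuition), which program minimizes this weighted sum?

S1: 1·1 + 3·37 = 112
S2: 1·79 + 3·44 = 211
S3: 1·89 + 3·52 = 245
S4: 1·31 + 3·68 = 235
S5: 1·36 + 3·15 = 81
S6: 1·23 + 3·32 = 119
S7: 1·51 + 3·29 = 138
S8: 1·46 + 3·10 = 76
S9: 1·13 + 3·28 = 97
S10: 1·51 + 3·36 = 159
S11: 1·67 + 3·35 = 172
S12: 1·57 + 3·12 = 93
Lowest: S8 at 76.

S8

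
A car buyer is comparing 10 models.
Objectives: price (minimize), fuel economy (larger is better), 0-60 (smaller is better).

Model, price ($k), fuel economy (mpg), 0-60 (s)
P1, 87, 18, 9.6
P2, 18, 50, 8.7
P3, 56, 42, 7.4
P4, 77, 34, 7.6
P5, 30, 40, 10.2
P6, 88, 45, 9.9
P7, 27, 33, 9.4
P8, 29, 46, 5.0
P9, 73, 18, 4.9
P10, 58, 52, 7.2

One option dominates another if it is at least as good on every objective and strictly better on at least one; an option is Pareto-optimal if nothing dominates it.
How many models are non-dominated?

P1: dominated by P2 (price 18≤87, fuel economy 50≥18, 0-60 8.7≤9.6).
P2: not dominated (best price).
P3: dominated by P8 (price 29≤56, fuel economy 46≥42, 0-60 5.0≤7.4).
P4: dominated by P3 (price 56≤77, fuel economy 42≥34, 0-60 7.4≤7.6).
P5: dominated by P2 (price 18≤30, fuel economy 50≥40, 0-60 8.7≤10.2).
P6: dominated by P2 (price 18≤88, fuel economy 50≥45, 0-60 8.7≤9.9).
P7: dominated by P2 (price 18≤27, fuel economy 50≥33, 0-60 8.7≤9.4).
P8: not dominated.
P9: not dominated (best 0-60).
P10: not dominated (best fuel economy).
Pareto-optimal: P2, P8, P9, P10 → 4.

4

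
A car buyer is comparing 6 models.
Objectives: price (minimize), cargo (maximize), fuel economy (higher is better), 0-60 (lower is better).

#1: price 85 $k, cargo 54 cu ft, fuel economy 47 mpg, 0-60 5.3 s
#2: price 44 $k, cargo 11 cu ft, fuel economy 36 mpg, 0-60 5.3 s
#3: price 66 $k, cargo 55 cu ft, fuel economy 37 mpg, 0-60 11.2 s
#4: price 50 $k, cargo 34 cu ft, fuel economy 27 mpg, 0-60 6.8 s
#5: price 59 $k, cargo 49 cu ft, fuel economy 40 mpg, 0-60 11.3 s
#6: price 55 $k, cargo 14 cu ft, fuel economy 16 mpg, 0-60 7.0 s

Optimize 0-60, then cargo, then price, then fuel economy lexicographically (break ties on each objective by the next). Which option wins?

First minimize 0-60: best is 5.3, kept {#1, #2}.
Then maximize cargo: best is 54, kept {#1}.

#1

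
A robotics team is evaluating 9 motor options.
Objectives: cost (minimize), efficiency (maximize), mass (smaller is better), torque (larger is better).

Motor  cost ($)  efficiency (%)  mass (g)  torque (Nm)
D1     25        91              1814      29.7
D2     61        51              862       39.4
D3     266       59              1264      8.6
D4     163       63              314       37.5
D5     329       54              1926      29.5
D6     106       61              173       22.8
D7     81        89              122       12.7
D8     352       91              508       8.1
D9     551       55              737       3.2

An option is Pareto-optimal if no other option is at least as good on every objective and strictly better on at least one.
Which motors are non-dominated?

D1, D2, D4, D6, D7, D8

D1: not dominated (best cost).
D2: not dominated (best torque).
D3: dominated by D4 (cost 163≤266, efficiency 63≥59, mass 314≤1264, torque 37.5≥8.6).
D4: not dominated.
D5: dominated by D1 (cost 25≤329, efficiency 91≥54, mass 1814≤1926, torque 29.7≥29.5).
D6: not dominated.
D7: not dominated (best mass).
D8: not dominated.
D9: dominated by D4 (cost 163≤551, efficiency 63≥55, mass 314≤737, torque 37.5≥3.2).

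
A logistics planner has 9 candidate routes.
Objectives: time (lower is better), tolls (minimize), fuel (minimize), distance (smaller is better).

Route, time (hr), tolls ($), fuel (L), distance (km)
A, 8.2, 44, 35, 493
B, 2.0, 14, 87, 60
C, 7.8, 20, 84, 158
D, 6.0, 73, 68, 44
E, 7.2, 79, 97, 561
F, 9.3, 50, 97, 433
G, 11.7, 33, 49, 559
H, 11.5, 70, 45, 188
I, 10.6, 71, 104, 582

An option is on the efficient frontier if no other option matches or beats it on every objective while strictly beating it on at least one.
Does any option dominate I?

Yes

A vs I: time 8.2≤10.6, tolls 44≤71, fuel 35≤104, distance 493≤582 — A is at least as good on every objective and strictly better on at least one, so A dominates I.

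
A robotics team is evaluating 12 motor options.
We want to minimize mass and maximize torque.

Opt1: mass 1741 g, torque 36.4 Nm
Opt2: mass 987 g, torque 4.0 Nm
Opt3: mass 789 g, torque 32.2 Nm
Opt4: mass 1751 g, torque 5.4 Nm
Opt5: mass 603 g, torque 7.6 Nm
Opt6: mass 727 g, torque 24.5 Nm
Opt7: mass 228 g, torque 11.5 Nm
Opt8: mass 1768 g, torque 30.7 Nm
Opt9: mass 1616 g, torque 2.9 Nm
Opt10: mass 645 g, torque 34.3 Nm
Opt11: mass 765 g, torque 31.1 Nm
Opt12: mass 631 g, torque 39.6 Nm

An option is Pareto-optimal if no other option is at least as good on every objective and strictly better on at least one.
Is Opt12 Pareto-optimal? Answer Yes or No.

Yes

Opt1: worse on mass (1741 vs 631).
Opt2: worse on mass (987 vs 631).
Opt3: worse on mass (789 vs 631).
Opt4: worse on mass (1751 vs 631).
Opt5: worse on torque (7.6 vs 39.6).
Opt6: worse on mass (727 vs 631).
Opt7: worse on torque (11.5 vs 39.6).
Opt8: worse on mass (1768 vs 631).
Opt9: worse on mass (1616 vs 631).
Opt10: worse on mass (645 vs 631).
Opt11: worse on mass (765 vs 631).
No option is at least as good as Opt12 on every objective and strictly better on one.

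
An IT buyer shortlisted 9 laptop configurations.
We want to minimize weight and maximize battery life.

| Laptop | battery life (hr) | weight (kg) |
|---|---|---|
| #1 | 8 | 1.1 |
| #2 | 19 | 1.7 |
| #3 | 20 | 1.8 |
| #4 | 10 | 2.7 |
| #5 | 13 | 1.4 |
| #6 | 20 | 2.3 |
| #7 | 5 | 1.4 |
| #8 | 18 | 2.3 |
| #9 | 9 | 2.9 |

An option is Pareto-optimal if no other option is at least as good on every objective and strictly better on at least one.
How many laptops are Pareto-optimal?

4

#1: not dominated (best weight).
#2: not dominated.
#3: not dominated.
#4: dominated by #2 (battery life 19≥10, weight 1.7≤2.7).
#5: not dominated.
#6: dominated by #3 (battery life 20≥20, weight 1.8≤2.3).
#7: dominated by #1 (battery life 8≥5, weight 1.1≤1.4).
#8: dominated by #2 (battery life 19≥18, weight 1.7≤2.3).
#9: dominated by #2 (battery life 19≥9, weight 1.7≤2.9).
Pareto-optimal: #1, #2, #3, #5 → 4.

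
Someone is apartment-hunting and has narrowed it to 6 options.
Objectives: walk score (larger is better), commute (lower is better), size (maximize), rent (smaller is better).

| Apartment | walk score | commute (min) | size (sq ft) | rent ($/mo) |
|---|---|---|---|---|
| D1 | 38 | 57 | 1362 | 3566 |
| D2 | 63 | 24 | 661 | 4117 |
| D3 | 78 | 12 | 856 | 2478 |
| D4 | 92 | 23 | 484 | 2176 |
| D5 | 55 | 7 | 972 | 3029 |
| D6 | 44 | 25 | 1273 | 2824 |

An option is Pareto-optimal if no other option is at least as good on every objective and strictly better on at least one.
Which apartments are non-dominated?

D1: not dominated (best size).
D2: dominated by D3 (walk score 78≥63, commute 12≤24, size 856≥661, rent 2478≤4117).
D3: not dominated.
D4: not dominated (best walk score).
D5: not dominated (best commute).
D6: not dominated.

D1, D3, D4, D5, D6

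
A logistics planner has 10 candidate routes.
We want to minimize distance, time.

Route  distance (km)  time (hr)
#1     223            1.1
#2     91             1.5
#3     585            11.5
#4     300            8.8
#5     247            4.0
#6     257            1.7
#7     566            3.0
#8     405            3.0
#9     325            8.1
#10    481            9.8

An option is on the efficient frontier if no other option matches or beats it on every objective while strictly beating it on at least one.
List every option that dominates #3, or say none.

#1, #2, #4, #5, #6, #7, #8, #9, #10

#1: distance 223≤585, time 1.1≤11.5 — dominates #3.
#2: distance 91≤585, time 1.5≤11.5 — dominates #3.
#4: distance 300≤585, time 8.8≤11.5 — dominates #3.
#5: distance 247≤585, time 4.0≤11.5 — dominates #3.
#6: distance 257≤585, time 1.7≤11.5 — dominates #3.
#7: distance 566≤585, time 3.0≤11.5 — dominates #3.
#8: distance 405≤585, time 3.0≤11.5 — dominates #3.
#9: distance 325≤585, time 8.1≤11.5 — dominates #3.
#10: distance 481≤585, time 9.8≤11.5 — dominates #3.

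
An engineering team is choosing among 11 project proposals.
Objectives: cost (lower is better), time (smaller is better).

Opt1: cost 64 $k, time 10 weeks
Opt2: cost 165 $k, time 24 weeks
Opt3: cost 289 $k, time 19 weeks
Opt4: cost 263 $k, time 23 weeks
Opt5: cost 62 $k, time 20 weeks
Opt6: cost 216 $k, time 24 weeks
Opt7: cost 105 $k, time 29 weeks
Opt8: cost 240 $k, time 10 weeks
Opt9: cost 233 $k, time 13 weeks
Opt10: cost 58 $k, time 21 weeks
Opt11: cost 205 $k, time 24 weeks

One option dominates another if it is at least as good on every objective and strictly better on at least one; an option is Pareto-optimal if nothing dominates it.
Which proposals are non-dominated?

Opt1, Opt5, Opt10

Opt1: not dominated.
Opt2: dominated by Opt1 (cost 64≤165, time 10≤24).
Opt3: dominated by Opt1 (cost 64≤289, time 10≤19).
Opt4: dominated by Opt1 (cost 64≤263, time 10≤23).
Opt5: not dominated.
Opt6: dominated by Opt1 (cost 64≤216, time 10≤24).
Opt7: dominated by Opt1 (cost 64≤105, time 10≤29).
Opt8: dominated by Opt1 (cost 64≤240, time 10≤10).
Opt9: dominated by Opt1 (cost 64≤233, time 10≤13).
Opt10: not dominated (best cost).
Opt11: dominated by Opt1 (cost 64≤205, time 10≤24).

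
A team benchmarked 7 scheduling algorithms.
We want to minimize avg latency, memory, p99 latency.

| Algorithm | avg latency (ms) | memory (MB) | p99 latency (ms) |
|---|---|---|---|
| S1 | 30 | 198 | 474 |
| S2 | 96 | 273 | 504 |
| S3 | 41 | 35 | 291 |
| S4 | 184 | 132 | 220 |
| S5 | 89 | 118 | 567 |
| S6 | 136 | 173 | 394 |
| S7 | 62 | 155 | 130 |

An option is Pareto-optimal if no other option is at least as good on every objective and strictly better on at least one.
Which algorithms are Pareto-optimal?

S1, S3, S4, S7

S1: not dominated (best avg latency).
S2: dominated by S1 (avg latency 30≤96, memory 198≤273, p99 latency 474≤504).
S3: not dominated (best memory).
S4: not dominated.
S5: dominated by S3 (avg latency 41≤89, memory 35≤118, p99 latency 291≤567).
S6: dominated by S3 (avg latency 41≤136, memory 35≤173, p99 latency 291≤394).
S7: not dominated (best p99 latency).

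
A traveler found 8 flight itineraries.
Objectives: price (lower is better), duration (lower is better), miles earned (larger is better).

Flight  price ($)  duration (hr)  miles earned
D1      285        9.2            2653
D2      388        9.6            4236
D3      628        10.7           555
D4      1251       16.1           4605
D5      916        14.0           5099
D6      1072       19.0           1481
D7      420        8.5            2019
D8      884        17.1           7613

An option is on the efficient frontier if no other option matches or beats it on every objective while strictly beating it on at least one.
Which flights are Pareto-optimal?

D1: not dominated (best price).
D2: not dominated.
D3: dominated by D1 (price 285≤628, duration 9.2≤10.7, miles earned 2653≥555).
D4: dominated by D5 (price 916≤1251, duration 14.0≤16.1, miles earned 5099≥4605).
D5: not dominated.
D6: dominated by D1 (price 285≤1072, duration 9.2≤19.0, miles earned 2653≥1481).
D7: not dominated (best duration).
D8: not dominated (best miles earned).

D1, D2, D5, D7, D8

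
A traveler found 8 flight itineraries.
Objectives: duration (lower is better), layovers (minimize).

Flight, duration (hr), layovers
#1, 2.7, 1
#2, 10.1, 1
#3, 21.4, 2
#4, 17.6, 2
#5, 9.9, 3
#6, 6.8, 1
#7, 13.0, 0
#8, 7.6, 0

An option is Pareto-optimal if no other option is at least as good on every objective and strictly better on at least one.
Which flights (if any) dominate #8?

#1: worse on layovers (1 vs 0).
#2: worse on duration (10.1 vs 7.6).
#3: worse on duration (21.4 vs 7.6).
#4: worse on duration (17.6 vs 7.6).
#5: worse on duration (9.9 vs 7.6).
#6: worse on layovers (1 vs 0).
#7: worse on duration (13.0 vs 7.6).
No option dominates #8.

none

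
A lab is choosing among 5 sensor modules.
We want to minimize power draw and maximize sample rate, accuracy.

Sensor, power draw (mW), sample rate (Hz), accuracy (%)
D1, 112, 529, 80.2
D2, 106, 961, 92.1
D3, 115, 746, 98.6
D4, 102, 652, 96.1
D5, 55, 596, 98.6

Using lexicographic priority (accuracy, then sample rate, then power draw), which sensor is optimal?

D3

First maximize accuracy: best is 98.6, kept {D3, D5}.
Then maximize sample rate: best is 746, kept {D3}.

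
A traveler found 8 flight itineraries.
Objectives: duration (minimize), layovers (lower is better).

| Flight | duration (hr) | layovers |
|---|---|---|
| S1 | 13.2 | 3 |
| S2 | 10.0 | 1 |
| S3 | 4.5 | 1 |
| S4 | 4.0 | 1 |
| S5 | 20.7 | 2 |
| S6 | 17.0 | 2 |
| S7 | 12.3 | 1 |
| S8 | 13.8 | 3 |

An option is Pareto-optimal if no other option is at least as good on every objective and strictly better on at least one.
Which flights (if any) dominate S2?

S3: duration 4.5≤10.0, layovers 1≤1 — dominates S2.
S4: duration 4.0≤10.0, layovers 1≤1 — dominates S2.
Others (S1, S5, S6, S7, S8) are each worse than S2 on at least one objective.

S3, S4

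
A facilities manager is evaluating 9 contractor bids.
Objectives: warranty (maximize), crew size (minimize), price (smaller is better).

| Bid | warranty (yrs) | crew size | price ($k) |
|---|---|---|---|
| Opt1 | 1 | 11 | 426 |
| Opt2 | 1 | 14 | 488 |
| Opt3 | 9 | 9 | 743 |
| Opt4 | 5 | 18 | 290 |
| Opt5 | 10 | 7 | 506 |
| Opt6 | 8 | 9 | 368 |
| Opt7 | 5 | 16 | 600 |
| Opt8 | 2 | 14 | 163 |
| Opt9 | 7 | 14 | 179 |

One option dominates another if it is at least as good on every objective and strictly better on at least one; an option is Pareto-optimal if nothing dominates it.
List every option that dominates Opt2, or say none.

Opt1: warranty 1≥1, crew size 11≤14, price 426≤488 — dominates Opt2.
Opt6: warranty 8≥1, crew size 9≤14, price 368≤488 — dominates Opt2.
Opt8: warranty 2≥1, crew size 14≤14, price 163≤488 — dominates Opt2.
Opt9: warranty 7≥1, crew size 14≤14, price 179≤488 — dominates Opt2.
Others (Opt3, Opt4, Opt5, Opt7) are each worse than Opt2 on at least one objective.

Opt1, Opt6, Opt8, Opt9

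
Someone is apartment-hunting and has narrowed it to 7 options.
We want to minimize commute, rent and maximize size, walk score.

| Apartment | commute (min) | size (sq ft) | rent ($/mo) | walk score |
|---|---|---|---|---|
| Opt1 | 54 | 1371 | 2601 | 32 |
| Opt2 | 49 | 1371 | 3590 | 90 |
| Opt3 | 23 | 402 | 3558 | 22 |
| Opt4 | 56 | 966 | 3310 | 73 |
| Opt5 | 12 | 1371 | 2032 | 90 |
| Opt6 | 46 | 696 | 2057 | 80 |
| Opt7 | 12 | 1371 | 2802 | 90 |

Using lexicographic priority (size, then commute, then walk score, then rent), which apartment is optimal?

First maximize size: best is 1371, kept {Opt1, Opt2, Opt5, Opt7}.
Then minimize commute: best is 12, kept {Opt5, Opt7}.
Then maximize walk score: best is 90, kept {Opt5, Opt7}.
Then minimize rent: best is 2032, kept {Opt5}.

Opt5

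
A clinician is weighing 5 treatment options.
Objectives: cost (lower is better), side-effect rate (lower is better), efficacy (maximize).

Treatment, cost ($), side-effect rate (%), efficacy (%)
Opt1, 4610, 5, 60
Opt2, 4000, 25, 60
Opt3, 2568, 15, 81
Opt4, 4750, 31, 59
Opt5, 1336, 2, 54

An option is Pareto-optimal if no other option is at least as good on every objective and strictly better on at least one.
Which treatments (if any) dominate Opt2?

Opt3

Opt3: cost 2568≤4000, side-effect rate 15≤25, efficacy 81≥60 — dominates Opt2.
Others (Opt1, Opt4, Opt5) are each worse than Opt2 on at least one objective.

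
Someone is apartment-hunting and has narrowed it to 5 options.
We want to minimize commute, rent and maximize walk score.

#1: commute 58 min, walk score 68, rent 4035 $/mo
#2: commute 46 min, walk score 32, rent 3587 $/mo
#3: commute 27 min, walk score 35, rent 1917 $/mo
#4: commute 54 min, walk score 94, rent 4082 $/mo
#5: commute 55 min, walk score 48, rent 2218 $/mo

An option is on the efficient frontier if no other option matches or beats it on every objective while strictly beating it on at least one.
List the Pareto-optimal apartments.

#1, #3, #4, #5

#1: not dominated.
#2: dominated by #3 (commute 27≤46, walk score 35≥32, rent 1917≤3587).
#3: not dominated (best commute).
#4: not dominated (best walk score).
#5: not dominated.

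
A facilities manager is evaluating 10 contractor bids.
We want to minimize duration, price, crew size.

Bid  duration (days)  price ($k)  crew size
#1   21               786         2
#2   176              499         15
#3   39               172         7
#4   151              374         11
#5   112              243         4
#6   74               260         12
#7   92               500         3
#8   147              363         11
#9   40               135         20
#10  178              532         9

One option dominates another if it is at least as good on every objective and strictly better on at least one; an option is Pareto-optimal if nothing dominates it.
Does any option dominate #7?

#1: worse on price (786 vs 500).
#2: worse on duration (176 vs 92).
#3: worse on crew size (7 vs 3).
#4: worse on duration (151 vs 92).
#5: worse on duration (112 vs 92).
#6: worse on crew size (12 vs 3).
#8: worse on duration (147 vs 92).
#9: worse on crew size (20 vs 3).
#10: worse on duration (178 vs 92).
No option is at least as good as #7 on every objective and strictly better on one.

No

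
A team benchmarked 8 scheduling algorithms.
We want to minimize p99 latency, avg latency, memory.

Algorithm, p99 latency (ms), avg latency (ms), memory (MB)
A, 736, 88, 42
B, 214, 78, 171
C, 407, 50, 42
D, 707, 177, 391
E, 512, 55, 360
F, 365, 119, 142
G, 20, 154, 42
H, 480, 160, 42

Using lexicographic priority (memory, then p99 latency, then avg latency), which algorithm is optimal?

G

First minimize memory: best is 42, kept {A, C, G, H}.
Then minimize p99 latency: best is 20, kept {G}.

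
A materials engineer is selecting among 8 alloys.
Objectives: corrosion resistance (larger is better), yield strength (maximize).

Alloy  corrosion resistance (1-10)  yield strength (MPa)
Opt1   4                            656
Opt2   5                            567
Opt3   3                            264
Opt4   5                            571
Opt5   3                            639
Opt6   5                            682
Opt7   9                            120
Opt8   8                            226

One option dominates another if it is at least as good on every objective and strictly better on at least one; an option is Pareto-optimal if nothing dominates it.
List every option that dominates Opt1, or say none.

Opt6

Opt6: corrosion resistance 5≥4, yield strength 682≥656 — dominates Opt1.
Others (Opt2, Opt3, Opt4, Opt5, Opt7, Opt8) are each worse than Opt1 on at least one objective.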